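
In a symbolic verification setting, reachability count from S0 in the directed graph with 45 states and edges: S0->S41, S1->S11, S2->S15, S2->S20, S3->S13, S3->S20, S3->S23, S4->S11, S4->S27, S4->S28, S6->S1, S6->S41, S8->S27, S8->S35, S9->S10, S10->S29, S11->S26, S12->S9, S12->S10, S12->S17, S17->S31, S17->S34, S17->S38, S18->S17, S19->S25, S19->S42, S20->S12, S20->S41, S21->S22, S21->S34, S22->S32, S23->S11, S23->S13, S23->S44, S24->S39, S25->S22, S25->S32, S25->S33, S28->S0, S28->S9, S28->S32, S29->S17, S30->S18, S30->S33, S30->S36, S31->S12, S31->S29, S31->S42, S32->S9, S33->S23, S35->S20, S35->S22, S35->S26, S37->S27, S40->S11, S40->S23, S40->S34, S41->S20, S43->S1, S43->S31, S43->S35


BFS from S0:
  layer 0: {S0}
  layer 1: {S41}
  layer 2: {S20}
  layer 3: {S12}
  layer 4: {S9, S10, S17}
  layer 5: {S29, S31, S34, S38}
  layer 6: {S42}
Reachable set: {S0, S9, S10, S12, S17, S20, S29, S31, S34, S38, S41, S42}
Count = 12

12


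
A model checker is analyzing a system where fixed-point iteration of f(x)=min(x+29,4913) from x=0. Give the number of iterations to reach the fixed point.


Step 1: x=0, cap=4913, increment=29
Step 2: x grows by 29 each step until capped at 4913; fixed point is x=4913
Step 3: iterations = ceil(4913/29) = 170

170


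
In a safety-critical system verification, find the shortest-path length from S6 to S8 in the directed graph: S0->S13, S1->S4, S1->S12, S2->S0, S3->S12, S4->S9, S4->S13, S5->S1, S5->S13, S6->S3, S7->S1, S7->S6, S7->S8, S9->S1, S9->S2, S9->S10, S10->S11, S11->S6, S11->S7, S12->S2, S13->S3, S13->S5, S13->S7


BFS layer-by-layer from S6:
  dist 0: {S6}
  dist 1: {S3}
  dist 2: {S12}
  dist 3: {S2}
  dist 4: {S0}
  dist 5: {S13}
  dist 6: {S5, S7}
  dist 7: {S1, S8}
  -> S8 reached at distance 7
Shortest path length = 7

7


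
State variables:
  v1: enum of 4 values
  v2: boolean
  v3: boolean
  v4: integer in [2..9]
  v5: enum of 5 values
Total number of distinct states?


State space = product of domain sizes of all variables.
Domain sizes:
  v1 (enum of 4 values): 4
  v2 (boolean): 2
  v3 (boolean): 2
  v4 (integer in [2..9]): 8
  v5 (enum of 5 values): 5
Product = 4 * 2 * 2 * 8 * 5 = 640

640


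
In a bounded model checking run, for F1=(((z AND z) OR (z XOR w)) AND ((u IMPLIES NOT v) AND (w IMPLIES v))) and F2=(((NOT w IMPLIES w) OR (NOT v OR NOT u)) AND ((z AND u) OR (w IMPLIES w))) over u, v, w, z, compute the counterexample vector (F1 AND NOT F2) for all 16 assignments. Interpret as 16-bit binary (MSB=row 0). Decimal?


F1 = (((z AND z) OR (z XOR w)) AND ((u IMPLIES NOT v) AND (w IMPLIES v)))
F2 = (((NOT w IMPLIES w) OR (NOT v OR NOT u)) AND ((z AND u) OR (w IMPLIES w)))
Counterexample to F1=>F2 is where F1=1 and F2=0.
Evaluate each row (bits = u,v,w,z, MSB first):
  row 0 [0000]: F1=0 F2=1 -> F1&~F2 -> 0
  row 1 [0001]: F1=1 F2=1 -> F1&~F2 -> 0
  row 2 [0010]: F1=0 F2=1 -> F1&~F2 -> 0
  row 3 [0011]: F1=0 F2=1 -> F1&~F2 -> 0
  row 4 [0100]: F1=0 F2=1 -> F1&~F2 -> 0
  row 5 [0101]: F1=1 F2=1 -> F1&~F2 -> 0
  row 6 [0110]: F1=1 F2=1 -> F1&~F2 -> 0
  row 7 [0111]: F1=1 F2=1 -> F1&~F2 -> 0
  row 8 [1000]: F1=0 F2=1 -> F1&~F2 -> 0
  row 9 [1001]: F1=1 F2=1 -> F1&~F2 -> 0
  row 10 [1010]: F1=0 F2=1 -> F1&~F2 -> 0
  row 11 [1011]: F1=0 F2=1 -> F1&~F2 -> 0
  row 12 [1100]: F1=0 F2=0 -> F1&~F2 -> 0
  row 13 [1101]: F1=0 F2=0 -> F1&~F2 -> 0
  row 14 [1110]: F1=0 F2=1 -> F1&~F2 -> 0
  row 15 [1111]: F1=0 F2=1 -> F1&~F2 -> 0
Full result column, 4 rows per line (u,v fixed per line; w,z runs 00..11 left to right):
  rows 0-3 [u,v=00]: 0000  = hex 0
  rows 4-7 [u,v=01]: 0000  = hex 0
  rows 8-11 [u,v=10]: 0000  = hex 0
  rows 12-15 [u,v=11]: 0000  = hex 0
Counterexample vector (row 0 .. row 15) = 0000000000000000
Output column grouped in 4s = 0000 0000 0000 0000 = 0x0000
Convert to decimal digit by digit (value = value*16 + digit):
  0 -> 0
  0*16 + 0 = 0
  0*16 + 0 = 0
  0*16 + 0 = 0
Decimal = 0

0


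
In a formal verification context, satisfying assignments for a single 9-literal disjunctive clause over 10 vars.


Step 1: Total=2^10=1024
Step 2: Unsat when all 9 false: 2^1=2
Step 3: Sat=1024-2=1022

1022


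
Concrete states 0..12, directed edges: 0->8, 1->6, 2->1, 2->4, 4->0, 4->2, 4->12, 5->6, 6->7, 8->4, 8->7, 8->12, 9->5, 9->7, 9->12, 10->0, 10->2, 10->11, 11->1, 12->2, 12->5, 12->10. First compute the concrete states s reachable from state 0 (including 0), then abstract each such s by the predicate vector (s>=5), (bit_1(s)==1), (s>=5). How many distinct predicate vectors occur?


BFS from 0:
Concrete reachable: {0, 1, 2, 4, 5, 6, 7, 8, 10, 11, 12}
Abstract via predicates (s>=5), (bit_1(s)==1), (s>=5):
  (0,0,0) <- {0, 1, 4}
  (0,1,0) <- {2}
  (1,0,1) <- {5, 8, 12}
  (1,1,1) <- {6, 7, 10, 11}
Distinct abstract states = 4

4


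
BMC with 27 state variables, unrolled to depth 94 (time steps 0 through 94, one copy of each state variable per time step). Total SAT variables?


BMC unrolls to depth k, creating one copy of each state var for steps 0..k.
Step count = 94 + 1 = 95 (steps 0 through 94)
Vars per step = 27
Total = 27 * 95 = 2565

2565


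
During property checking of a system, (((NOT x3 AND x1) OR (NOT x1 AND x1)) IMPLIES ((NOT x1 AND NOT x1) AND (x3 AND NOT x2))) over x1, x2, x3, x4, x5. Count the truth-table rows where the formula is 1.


Formula: (((NOT x3 AND x1) OR (NOT x1 AND x1)) IMPLIES ((NOT x1 AND NOT x1) AND (x3 AND NOT x2))) over 5 vars (32 rows)
Evaluate each row (x1, x2, x3, x4, x5 as bits, MSB first):
  row 0 [00000]: (((NOT 0 AND 0) OR (NOT 0 AND 0)) IMPLIES ((NOT 0 AND NOT 0) AND (0 AND NOT 0))) -> 1
  row 1 [00001]: (((NOT 0 AND 0) OR (NOT 0 AND 0)) IMPLIES ((NOT 0 AND NOT 0) AND (0 AND NOT 0))) -> 1
  row 2 [00010]: (((NOT 0 AND 0) OR (NOT 0 AND 0)) IMPLIES ((NOT 0 AND NOT 0) AND (0 AND NOT 0))) -> 1
  row 3 [00011]: (((NOT 0 AND 0) OR (NOT 0 AND 0)) IMPLIES ((NOT 0 AND NOT 0) AND (0 AND NOT 0))) -> 1
  row 4 [00100]: (((NOT 1 AND 0) OR (NOT 0 AND 0)) IMPLIES ((NOT 0 AND NOT 0) AND (1 AND NOT 0))) -> 1
  row 5 [00101]: (((NOT 1 AND 0) OR (NOT 0 AND 0)) IMPLIES ((NOT 0 AND NOT 0) AND (1 AND NOT 0))) -> 1
  row 6 [00110]: (((NOT 1 AND 0) OR (NOT 0 AND 0)) IMPLIES ((NOT 0 AND NOT 0) AND (1 AND NOT 0))) -> 1
  row 7 [00111]: (((NOT 1 AND 0) OR (NOT 0 AND 0)) IMPLIES ((NOT 0 AND NOT 0) AND (1 AND NOT 0))) -> 1
  row 8 [01000]: (((NOT 0 AND 0) OR (NOT 0 AND 0)) IMPLIES ((NOT 0 AND NOT 0) AND (0 AND NOT 1))) -> 1
  row 9 [01001]: (((NOT 0 AND 0) OR (NOT 0 AND 0)) IMPLIES ((NOT 0 AND NOT 0) AND (0 AND NOT 1))) -> 1
  row 10 [01010]: (((NOT 0 AND 0) OR (NOT 0 AND 0)) IMPLIES ((NOT 0 AND NOT 0) AND (0 AND NOT 1))) -> 1
  row 11 [01011]: (((NOT 0 AND 0) OR (NOT 0 AND 0)) IMPLIES ((NOT 0 AND NOT 0) AND (0 AND NOT 1))) -> 1
  row 12 [01100]: (((NOT 1 AND 0) OR (NOT 0 AND 0)) IMPLIES ((NOT 0 AND NOT 0) AND (1 AND NOT 1))) -> 1
  row 13 [01101]: (((NOT 1 AND 0) OR (NOT 0 AND 0)) IMPLIES ((NOT 0 AND NOT 0) AND (1 AND NOT 1))) -> 1
  row 14 [01110]: (((NOT 1 AND 0) OR (NOT 0 AND 0)) IMPLIES ((NOT 0 AND NOT 0) AND (1 AND NOT 1))) -> 1
  row 15 [01111]: (((NOT 1 AND 0) OR (NOT 0 AND 0)) IMPLIES ((NOT 0 AND NOT 0) AND (1 AND NOT 1))) -> 1
  row 16 [10000]: (((NOT 0 AND 1) OR (NOT 1 AND 1)) IMPLIES ((NOT 1 AND NOT 1) AND (0 AND NOT 0))) -> 0
  row 17 [10001]: (((NOT 0 AND 1) OR (NOT 1 AND 1)) IMPLIES ((NOT 1 AND NOT 1) AND (0 AND NOT 0))) -> 0
  row 18 [10010]: (((NOT 0 AND 1) OR (NOT 1 AND 1)) IMPLIES ((NOT 1 AND NOT 1) AND (0 AND NOT 0))) -> 0
  row 19 [10011]: (((NOT 0 AND 1) OR (NOT 1 AND 1)) IMPLIES ((NOT 1 AND NOT 1) AND (0 AND NOT 0))) -> 0
  row 20 [10100]: (((NOT 1 AND 1) OR (NOT 1 AND 1)) IMPLIES ((NOT 1 AND NOT 1) AND (1 AND NOT 0))) -> 1
  row 21 [10101]: (((NOT 1 AND 1) OR (NOT 1 AND 1)) IMPLIES ((NOT 1 AND NOT 1) AND (1 AND NOT 0))) -> 1
  row 22 [10110]: (((NOT 1 AND 1) OR (NOT 1 AND 1)) IMPLIES ((NOT 1 AND NOT 1) AND (1 AND NOT 0))) -> 1
  row 23 [10111]: (((NOT 1 AND 1) OR (NOT 1 AND 1)) IMPLIES ((NOT 1 AND NOT 1) AND (1 AND NOT 0))) -> 1
  row 24 [11000]: (((NOT 0 AND 1) OR (NOT 1 AND 1)) IMPLIES ((NOT 1 AND NOT 1) AND (0 AND NOT 1))) -> 0
  row 25 [11001]: (((NOT 0 AND 1) OR (NOT 1 AND 1)) IMPLIES ((NOT 1 AND NOT 1) AND (0 AND NOT 1))) -> 0
  row 26 [11010]: (((NOT 0 AND 1) OR (NOT 1 AND 1)) IMPLIES ((NOT 1 AND NOT 1) AND (0 AND NOT 1))) -> 0
  row 27 [11011]: (((NOT 0 AND 1) OR (NOT 1 AND 1)) IMPLIES ((NOT 1 AND NOT 1) AND (0 AND NOT 1))) -> 0
  row 28 [11100]: (((NOT 1 AND 1) OR (NOT 1 AND 1)) IMPLIES ((NOT 1 AND NOT 1) AND (1 AND NOT 1))) -> 1
  row 29 [11101]: (((NOT 1 AND 1) OR (NOT 1 AND 1)) IMPLIES ((NOT 1 AND NOT 1) AND (1 AND NOT 1))) -> 1
  row 30 [11110]: (((NOT 1 AND 1) OR (NOT 1 AND 1)) IMPLIES ((NOT 1 AND NOT 1) AND (1 AND NOT 1))) -> 1
  row 31 [11111]: (((NOT 1 AND 1) OR (NOT 1 AND 1)) IMPLIES ((NOT 1 AND NOT 1) AND (1 AND NOT 1))) -> 1
Full result column, 8 rows per line (x1,x2 fixed per line; x3,x4,x5 runs 000..111 left to right):
  rows 0-7 [x1,x2=00]: 11111111  (ones: 8)
  rows 8-15 [x1,x2=01]: 11111111  (ones: 8)
  rows 16-23 [x1,x2=10]: 00001111  (ones: 4)
  rows 24-31 [x1,x2=11]: 00001111  (ones: 4)
Count of 1-rows = 8+8+4+4 = 24

24


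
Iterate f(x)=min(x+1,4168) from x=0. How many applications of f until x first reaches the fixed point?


Step 1: x=0, cap=4168, increment=1
Step 2: x grows by 1 each step until capped at 4168; fixed point is x=4168
Step 3: iterations = ceil(4168/1) = 4168

4168


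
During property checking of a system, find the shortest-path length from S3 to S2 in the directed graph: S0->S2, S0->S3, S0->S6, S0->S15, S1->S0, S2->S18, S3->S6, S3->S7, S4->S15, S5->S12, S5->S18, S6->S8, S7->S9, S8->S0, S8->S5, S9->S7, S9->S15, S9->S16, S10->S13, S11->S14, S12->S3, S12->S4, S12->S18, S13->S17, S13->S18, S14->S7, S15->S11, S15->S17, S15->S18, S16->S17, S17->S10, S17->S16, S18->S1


BFS layer-by-layer from S3:
  dist 0: {S3}
  dist 1: {S6, S7}
  dist 2: {S8, S9}
  dist 3: {S0, S5, S15, S16}
  dist 4: {S2, S11, S12, S17, S18}
  -> S2 reached at distance 4
Shortest path length = 4

4


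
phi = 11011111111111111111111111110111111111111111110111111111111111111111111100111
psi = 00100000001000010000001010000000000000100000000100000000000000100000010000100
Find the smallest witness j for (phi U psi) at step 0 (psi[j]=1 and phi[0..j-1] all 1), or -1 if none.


(phi U psi) at 0: need smallest j with psi[j]=1 and phi[i]=1 for all i in [0,j).
Scan from step 0:
  step 0: phi=1, psi=0 -> continue
  step 1: phi=1, psi=0 -> continue
  step 2: psi=1 and phi held for [0,2) -> witness found
Witness step = 2

2


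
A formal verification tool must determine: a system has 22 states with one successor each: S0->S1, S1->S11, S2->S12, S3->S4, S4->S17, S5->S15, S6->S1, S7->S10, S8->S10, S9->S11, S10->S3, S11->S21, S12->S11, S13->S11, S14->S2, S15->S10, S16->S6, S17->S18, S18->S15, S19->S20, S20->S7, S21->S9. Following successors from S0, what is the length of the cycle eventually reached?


Trace from S0 until a state repeats:
  S0 -> S1 -> S11 -> S21 -> S9 -> S11
S11 first seen at step 2, revisited at step 5.
Cycle length = 5 - 2 = 3

3


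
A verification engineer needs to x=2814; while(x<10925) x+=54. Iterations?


Step 1: x goes from 2814 toward 10925 by 54; the body runs while x<10925, so iterations = ceil((bound-start)/step)
Step 2: Distance=8111
Step 3: ceil(8111/54)=151

151


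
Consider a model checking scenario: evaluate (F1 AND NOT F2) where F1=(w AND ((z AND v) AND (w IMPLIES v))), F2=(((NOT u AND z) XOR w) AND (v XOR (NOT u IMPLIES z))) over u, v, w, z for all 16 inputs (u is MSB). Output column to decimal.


F1 = (w AND ((z AND v) AND (w IMPLIES v)))
F2 = (((NOT u AND z) XOR w) AND (v XOR (NOT u IMPLIES z)))
Counterexample to F1=>F2 is where F1=1 and F2=0.
Evaluate each row (bits = u,v,w,z, MSB first):
  row 0 [0000]: F1=0 F2=0 -> F1&~F2 -> 0
  row 1 [0001]: F1=0 F2=1 -> F1&~F2 -> 0
  row 2 [0010]: F1=0 F2=0 -> F1&~F2 -> 0
  row 3 [0011]: F1=0 F2=0 -> F1&~F2 -> 0
  row 4 [0100]: F1=0 F2=0 -> F1&~F2 -> 0
  row 5 [0101]: F1=0 F2=0 -> F1&~F2 -> 0
  row 6 [0110]: F1=0 F2=1 -> F1&~F2 -> 0
  row 7 [0111]: F1=1 F2=0 -> F1&~F2 -> 1
  row 8 [1000]: F1=0 F2=0 -> F1&~F2 -> 0
  row 9 [1001]: F1=0 F2=0 -> F1&~F2 -> 0
  row 10 [1010]: F1=0 F2=1 -> F1&~F2 -> 0
  row 11 [1011]: F1=0 F2=1 -> F1&~F2 -> 0
  row 12 [1100]: F1=0 F2=0 -> F1&~F2 -> 0
  row 13 [1101]: F1=0 F2=0 -> F1&~F2 -> 0
  row 14 [1110]: F1=0 F2=0 -> F1&~F2 -> 0
  row 15 [1111]: F1=1 F2=0 -> F1&~F2 -> 1
Full result column, 4 rows per line (u,v fixed per line; w,z runs 00..11 left to right):
  rows 0-3 [u,v=00]: 0000  = hex 0
  rows 4-7 [u,v=01]: 0001  = hex 1
  rows 8-11 [u,v=10]: 0000  = hex 0
  rows 12-15 [u,v=11]: 0001  = hex 1
Counterexample vector (row 0 .. row 15) = 0000000100000001
Output column grouped in 4s = 0000 0001 0000 0001 = 0x0101
Convert to decimal digit by digit (value = value*16 + digit):
  0 -> 0
  0*16 + 1 = 1
  1*16 + 0 = 16
  16*16 + 1 = 257
Decimal = 257

257


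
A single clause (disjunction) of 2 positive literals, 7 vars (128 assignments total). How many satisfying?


Step 1: Total=2^7=128
Step 2: Unsat when all 2 false: 2^5=32
Step 3: Sat=128-32=96

96


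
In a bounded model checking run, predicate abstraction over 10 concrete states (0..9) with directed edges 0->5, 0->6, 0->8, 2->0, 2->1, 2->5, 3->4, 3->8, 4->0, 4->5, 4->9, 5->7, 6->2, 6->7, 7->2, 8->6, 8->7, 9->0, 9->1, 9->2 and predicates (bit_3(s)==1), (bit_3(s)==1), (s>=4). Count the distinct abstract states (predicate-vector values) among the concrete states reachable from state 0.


BFS from 0:
Concrete reachable: {0, 1, 2, 5, 6, 7, 8}
Abstract via predicates (bit_3(s)==1), (bit_3(s)==1), (s>=4):
  (0,0,0) <- {0, 1, 2}
  (0,0,1) <- {5, 6, 7}
  (1,1,1) <- {8}
Distinct abstract states = 3

3


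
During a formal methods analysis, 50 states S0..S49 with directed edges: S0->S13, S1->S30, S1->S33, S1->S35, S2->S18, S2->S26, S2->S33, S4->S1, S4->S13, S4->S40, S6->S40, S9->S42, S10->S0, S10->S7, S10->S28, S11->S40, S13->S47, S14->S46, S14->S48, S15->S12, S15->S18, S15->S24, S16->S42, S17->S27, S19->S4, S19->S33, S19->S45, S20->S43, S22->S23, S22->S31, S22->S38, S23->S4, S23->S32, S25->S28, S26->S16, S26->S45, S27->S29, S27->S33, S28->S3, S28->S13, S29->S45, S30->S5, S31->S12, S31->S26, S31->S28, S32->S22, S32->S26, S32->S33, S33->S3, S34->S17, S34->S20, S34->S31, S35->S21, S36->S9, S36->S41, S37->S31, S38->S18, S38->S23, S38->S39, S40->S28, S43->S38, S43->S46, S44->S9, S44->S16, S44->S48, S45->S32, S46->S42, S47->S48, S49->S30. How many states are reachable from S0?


BFS from S0:
  layer 0: {S0}
  layer 1: {S13}
  layer 2: {S47}
  layer 3: {S48}
Reachable set: {S0, S13, S47, S48}
Count = 4

4


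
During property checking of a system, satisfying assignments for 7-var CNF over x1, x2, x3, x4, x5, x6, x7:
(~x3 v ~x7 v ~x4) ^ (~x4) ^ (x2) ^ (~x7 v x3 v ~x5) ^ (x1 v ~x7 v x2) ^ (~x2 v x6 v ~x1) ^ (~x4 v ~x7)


CNF with 7 clauses over 7 vars (128 assignments).
An assignment satisfies CNF iff every clause has >=1 true literal.
Check each row (bits = x1,x2,x3,x4,x5,x6,x7; clause T/F shown):
  row 0 [0000000]: clauses=TTFTTTT -> 0
  row 1 [0000001]: clauses=TTFTFTT -> 0
  row 2 [0000010]: clauses=TTFTTTT -> 0
  row 3 [0000011]: clauses=TTFTFTT -> 0
  row 4 [0000100]: clauses=TTFTTTT -> 0
  (every remaining row is evaluated the same way; all 128 results are listed next)
Full result column, 8 rows per line (x1,x2,x3,x4 fixed per line; x5,x6,x7 runs 000..111 left to right):
  rows 0-7 [x1,x2,x3,x4=0000]: 00000000  (ones: 0)
  rows 8-15 [x1,x2,x3,x4=0001]: 00000000  (ones: 0)
  rows 16-23 [x1,x2,x3,x4=0010]: 00000000  (ones: 0)
  rows 24-31 [x1,x2,x3,x4=0011]: 00000000  (ones: 0)
  rows 32-39 [x1,x2,x3,x4=0100]: 11111010  (ones: 6)
  rows 40-47 [x1,x2,x3,x4=0101]: 00000000  (ones: 0)
  rows 48-55 [x1,x2,x3,x4=0110]: 11111111  (ones: 8)
  rows 56-63 [x1,x2,x3,x4=0111]: 00000000  (ones: 0)
  rows 64-71 [x1,x2,x3,x4=1000]: 00000000  (ones: 0)
  rows 72-79 [x1,x2,x3,x4=1001]: 00000000  (ones: 0)
  rows 80-87 [x1,x2,x3,x4=1010]: 00000000  (ones: 0)
  rows 88-95 [x1,x2,x3,x4=1011]: 00000000  (ones: 0)
  rows 96-103 [x1,x2,x3,x4=1100]: 00110010  (ones: 3)
  rows 104-111 [x1,x2,x3,x4=1101]: 00000000  (ones: 0)
  rows 112-119 [x1,x2,x3,x4=1110]: 00110011  (ones: 4)
  rows 120-127 [x1,x2,x3,x4=1111]: 00000000  (ones: 0)
Satisfying assignments = 0+0+0+0+6+0+8+0+0+0+0+0+3+0+4+0 = 21

21


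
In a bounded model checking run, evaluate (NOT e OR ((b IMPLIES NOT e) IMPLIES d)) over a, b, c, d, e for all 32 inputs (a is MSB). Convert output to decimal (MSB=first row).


Formula: (NOT e OR ((b IMPLIES NOT e) IMPLIES d)) over a, b, c, d, e (32 rows)
Evaluate each row (bits = a,b,c,d,e, MSB first):
  row 0 [00000]: (NOT 0 OR ((0 IMPLIES NOT 0) IMPLIES 0)) -> 1
  row 1 [00001]: (NOT 1 OR ((0 IMPLIES NOT 1) IMPLIES 0)) -> 0
  row 2 [00010]: (NOT 0 OR ((0 IMPLIES NOT 0) IMPLIES 1)) -> 1
  row 3 [00011]: (NOT 1 OR ((0 IMPLIES NOT 1) IMPLIES 1)) -> 1
  row 4 [00100]: (NOT 0 OR ((0 IMPLIES NOT 0) IMPLIES 0)) -> 1
  row 5 [00101]: (NOT 1 OR ((0 IMPLIES NOT 1) IMPLIES 0)) -> 0
  row 6 [00110]: (NOT 0 OR ((0 IMPLIES NOT 0) IMPLIES 1)) -> 1
  row 7 [00111]: (NOT 1 OR ((0 IMPLIES NOT 1) IMPLIES 1)) -> 1
  row 8 [01000]: (NOT 0 OR ((1 IMPLIES NOT 0) IMPLIES 0)) -> 1
  row 9 [01001]: (NOT 1 OR ((1 IMPLIES NOT 1) IMPLIES 0)) -> 1
  row 10 [01010]: (NOT 0 OR ((1 IMPLIES NOT 0) IMPLIES 1)) -> 1
  row 11 [01011]: (NOT 1 OR ((1 IMPLIES NOT 1) IMPLIES 1)) -> 1
  row 12 [01100]: (NOT 0 OR ((1 IMPLIES NOT 0) IMPLIES 0)) -> 1
  row 13 [01101]: (NOT 1 OR ((1 IMPLIES NOT 1) IMPLIES 0)) -> 1
  row 14 [01110]: (NOT 0 OR ((1 IMPLIES NOT 0) IMPLIES 1)) -> 1
  row 15 [01111]: (NOT 1 OR ((1 IMPLIES NOT 1) IMPLIES 1)) -> 1
  row 16 [10000]: (NOT 0 OR ((0 IMPLIES NOT 0) IMPLIES 0)) -> 1
  row 17 [10001]: (NOT 1 OR ((0 IMPLIES NOT 1) IMPLIES 0)) -> 0
  row 18 [10010]: (NOT 0 OR ((0 IMPLIES NOT 0) IMPLIES 1)) -> 1
  row 19 [10011]: (NOT 1 OR ((0 IMPLIES NOT 1) IMPLIES 1)) -> 1
  row 20 [10100]: (NOT 0 OR ((0 IMPLIES NOT 0) IMPLIES 0)) -> 1
  row 21 [10101]: (NOT 1 OR ((0 IMPLIES NOT 1) IMPLIES 0)) -> 0
  row 22 [10110]: (NOT 0 OR ((0 IMPLIES NOT 0) IMPLIES 1)) -> 1
  row 23 [10111]: (NOT 1 OR ((0 IMPLIES NOT 1) IMPLIES 1)) -> 1
  row 24 [11000]: (NOT 0 OR ((1 IMPLIES NOT 0) IMPLIES 0)) -> 1
  row 25 [11001]: (NOT 1 OR ((1 IMPLIES NOT 1) IMPLIES 0)) -> 1
  row 26 [11010]: (NOT 0 OR ((1 IMPLIES NOT 0) IMPLIES 1)) -> 1
  row 27 [11011]: (NOT 1 OR ((1 IMPLIES NOT 1) IMPLIES 1)) -> 1
  row 28 [11100]: (NOT 0 OR ((1 IMPLIES NOT 0) IMPLIES 0)) -> 1
  row 29 [11101]: (NOT 1 OR ((1 IMPLIES NOT 1) IMPLIES 0)) -> 1
  row 30 [11110]: (NOT 0 OR ((1 IMPLIES NOT 0) IMPLIES 1)) -> 1
  row 31 [11111]: (NOT 1 OR ((1 IMPLIES NOT 1) IMPLIES 1)) -> 1
Full result column, 4 rows per line (a,b,c fixed per line; d,e runs 00..11 left to right):
  rows 0-3 [a,b,c=000]: 1011  = hex B
  rows 4-7 [a,b,c=001]: 1011  = hex B
  rows 8-11 [a,b,c=010]: 1111  = hex F
  rows 12-15 [a,b,c=011]: 1111  = hex F
  rows 16-19 [a,b,c=100]: 1011  = hex B
  rows 20-23 [a,b,c=101]: 1011  = hex B
  rows 24-27 [a,b,c=110]: 1111  = hex F
  rows 28-31 [a,b,c=111]: 1111  = hex F
Output column (row 0 .. row 31) = 10111011111111111011101111111111
Output column grouped in 4s = 1011 1011 1111 1111 1011 1011 1111 1111 = 0xBBFFBBFF
Convert to decimal digit by digit (value = value*16 + digit):
  B -> 11
  11*16 + 11 (B) = 187
  187*16 + 15 (F) = 3007
  3007*16 + 15 (F) = 48127
  48127*16 + 11 (B) = 770043
  770043*16 + 11 (B) = 12320699
  12320699*16 + 15 (F) = 197131199
  197131199*16 + 15 (F) = 3154099199
Decimal = 3154099199

3154099199


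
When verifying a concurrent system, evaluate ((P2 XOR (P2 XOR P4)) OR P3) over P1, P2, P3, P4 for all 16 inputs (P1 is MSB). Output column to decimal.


Formula: ((P2 XOR (P2 XOR P4)) OR P3) over P1, P2, P3, P4 (16 rows)
Evaluate each row (bits = P1,P2,P3,P4, MSB first):
  row 0 [0000]: ((0 XOR (0 XOR 0)) OR 0) -> 0
  row 1 [0001]: ((0 XOR (0 XOR 1)) OR 0) -> 1
  row 2 [0010]: ((0 XOR (0 XOR 0)) OR 1) -> 1
  row 3 [0011]: ((0 XOR (0 XOR 1)) OR 1) -> 1
  row 4 [0100]: ((1 XOR (1 XOR 0)) OR 0) -> 0
  row 5 [0101]: ((1 XOR (1 XOR 1)) OR 0) -> 1
  row 6 [0110]: ((1 XOR (1 XOR 0)) OR 1) -> 1
  row 7 [0111]: ((1 XOR (1 XOR 1)) OR 1) -> 1
  row 8 [1000]: ((0 XOR (0 XOR 0)) OR 0) -> 0
  row 9 [1001]: ((0 XOR (0 XOR 1)) OR 0) -> 1
  row 10 [1010]: ((0 XOR (0 XOR 0)) OR 1) -> 1
  row 11 [1011]: ((0 XOR (0 XOR 1)) OR 1) -> 1
  row 12 [1100]: ((1 XOR (1 XOR 0)) OR 0) -> 0
  row 13 [1101]: ((1 XOR (1 XOR 1)) OR 0) -> 1
  row 14 [1110]: ((1 XOR (1 XOR 0)) OR 1) -> 1
  row 15 [1111]: ((1 XOR (1 XOR 1)) OR 1) -> 1
Full result column, 4 rows per line (P1,P2 fixed per line; P3,P4 runs 00..11 left to right):
  rows 0-3 [P1,P2=00]: 0111  = hex 7
  rows 4-7 [P1,P2=01]: 0111  = hex 7
  rows 8-11 [P1,P2=10]: 0111  = hex 7
  rows 12-15 [P1,P2=11]: 0111  = hex 7
Output column (row 0 .. row 15) = 0111011101110111
Output column grouped in 4s = 0111 0111 0111 0111 = 0x7777
Convert to decimal digit by digit (value = value*16 + digit):
  7 -> 7
  7*16 + 7 = 119
  119*16 + 7 = 1911
  1911*16 + 7 = 30583
Decimal = 30583

30583


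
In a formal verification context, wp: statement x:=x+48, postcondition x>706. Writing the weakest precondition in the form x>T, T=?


Formula: wp(x:=E, P) = P[E/x] (substitute E for x in postcondition)
Step 1: Postcondition: x>706
Step 2: Substitute x+48 for x: x+48>706
Step 3: Solve for x: x > 706-48 = 658

658


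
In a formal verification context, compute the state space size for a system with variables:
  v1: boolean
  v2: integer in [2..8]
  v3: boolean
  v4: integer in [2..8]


State space = product of domain sizes of all variables.
Domain sizes:
  v1 (boolean): 2
  v2 (integer in [2..8]): 7
  v3 (boolean): 2
  v4 (integer in [2..8]): 7
Product = 2 * 7 * 2 * 7 = 196

196


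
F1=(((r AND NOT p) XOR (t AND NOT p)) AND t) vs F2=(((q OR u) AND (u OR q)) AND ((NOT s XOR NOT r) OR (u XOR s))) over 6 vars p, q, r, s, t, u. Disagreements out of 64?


F1 = (((r AND NOT p) XOR (t AND NOT p)) AND t)
F2 = (((q OR u) AND (u OR q)) AND ((NOT s XOR NOT r) OR (u XOR s)))
Evaluate both on each of 64 rows (bits = p,q,r,s,t,u):
  row 0 [000000]: F1=0 F2=0 -> 0
  row 1 [000001]: F1=0 F2=1 (differ) -> 1
  row 2 [000010]: F1=1 F2=0 (differ) -> 1
  row 3 [000011]: F1=1 F2=1 -> 0
  row 4 [000100]: F1=0 F2=0 -> 0
  (every remaining row is evaluated the same way; all 64 results are listed next)
Full result column, 8 rows per line (p,q,r fixed per line; s,t,u runs 000..111 left to right):
  rows 0-7 [p,q,r=000]: 01100110  (ones: 4)
  rows 8-15 [p,q,r=001]: 01010000  (ones: 2)
  rows 16-23 [p,q,r=010]: 01101100  (ones: 4)
  rows 24-31 [p,q,r=011]: 11111010  (ones: 6)
  rows 32-39 [p,q,r=100]: 01010101  (ones: 4)
  rows 40-47 [p,q,r=101]: 01010000  (ones: 2)
  rows 48-55 [p,q,r=110]: 01011111  (ones: 6)
  rows 56-63 [p,q,r=111]: 11111010  (ones: 6)
Disagreements = 4+2+4+6+4+2+6+6 = 34

34


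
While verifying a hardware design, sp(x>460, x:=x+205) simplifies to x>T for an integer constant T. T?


Formula: sp(P, x:=E) = exists old_x. (x = E[old_x/x]) AND P[old_x/x] (old_x is the value of x before the assignment; eliminate old_x by solving x = E[old_x/x] for old_x)
Step 1: Precondition P: x>460, i.e. old_x > 460
Step 2: Assignment gives x = old_x + 205, so old_x = x - 205
Step 3: Substitute into P: x - 205 > 460
Step 4: Simplify: x > 460+205 = 665

665


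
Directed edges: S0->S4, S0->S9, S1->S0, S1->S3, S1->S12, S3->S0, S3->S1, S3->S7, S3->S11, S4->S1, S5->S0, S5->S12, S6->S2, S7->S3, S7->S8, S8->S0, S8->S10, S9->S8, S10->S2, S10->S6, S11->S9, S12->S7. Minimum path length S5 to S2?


BFS layer-by-layer from S5:
  dist 0: {S5}
  dist 1: {S0, S12}
  dist 2: {S4, S7, S9}
  dist 3: {S1, S3, S8}
  dist 4: {S10, S11}
  dist 5: {S2, S6}
  -> S2 reached at distance 5
Shortest path length = 5

5


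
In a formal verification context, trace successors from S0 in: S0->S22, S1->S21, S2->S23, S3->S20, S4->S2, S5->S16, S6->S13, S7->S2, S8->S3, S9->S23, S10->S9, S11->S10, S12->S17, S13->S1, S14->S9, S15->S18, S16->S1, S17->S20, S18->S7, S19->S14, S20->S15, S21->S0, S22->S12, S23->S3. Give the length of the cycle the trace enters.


Trace from S0 until a state repeats:
  S0 -> S22 -> S12 -> S17 -> S20 -> S15 -> S18 -> S7 -> S2 -> S23 -> S3 -> S20
S20 first seen at step 4, revisited at step 11.
Cycle length = 11 - 4 = 7

7


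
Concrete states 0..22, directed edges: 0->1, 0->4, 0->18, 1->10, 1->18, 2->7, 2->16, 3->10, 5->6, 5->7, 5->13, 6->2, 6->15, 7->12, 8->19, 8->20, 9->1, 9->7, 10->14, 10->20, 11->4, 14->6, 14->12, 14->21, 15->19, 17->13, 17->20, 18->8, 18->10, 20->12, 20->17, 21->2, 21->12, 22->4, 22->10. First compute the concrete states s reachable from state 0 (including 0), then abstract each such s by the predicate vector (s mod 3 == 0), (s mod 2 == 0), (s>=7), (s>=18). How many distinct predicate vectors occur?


BFS from 0:
Concrete reachable: {0, 1, 2, 4, 6, 7, 8, 10, 12, 13, 14, 15, 16, 17, 18, 19, 20, 21}
Abstract via predicates (s mod 3 == 0), (s mod 2 == 0), (s>=7), (s>=18):
  (0,0,0,0) <- {1}
  (0,0,1,0) <- {7, 13, 17}
  (0,0,1,1) <- {19}
  (0,1,0,0) <- {2, 4}
  (0,1,1,0) <- {8, 10, 14, 16}
  (0,1,1,1) <- {20}
  (1,0,1,0) <- {15}
  (1,0,1,1) <- {21}
  (1,1,0,0) <- {0, 6}
  (1,1,1,0) <- {12}
  (1,1,1,1) <- {18}
Distinct abstract states = 11

11


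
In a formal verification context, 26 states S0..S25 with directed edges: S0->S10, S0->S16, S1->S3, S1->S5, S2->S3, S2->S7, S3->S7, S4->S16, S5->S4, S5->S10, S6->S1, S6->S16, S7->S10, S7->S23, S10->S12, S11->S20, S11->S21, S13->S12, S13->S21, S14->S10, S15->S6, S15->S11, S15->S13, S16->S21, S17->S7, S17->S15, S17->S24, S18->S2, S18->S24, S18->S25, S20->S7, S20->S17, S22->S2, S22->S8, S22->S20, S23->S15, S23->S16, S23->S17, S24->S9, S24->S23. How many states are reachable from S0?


BFS from S0:
  layer 0: {S0}
  layer 1: {S10, S16}
  layer 2: {S12, S21}
Reachable set: {S0, S10, S12, S16, S21}
Count = 5

5


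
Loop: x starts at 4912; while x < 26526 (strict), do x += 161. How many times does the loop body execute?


Step 1: x goes from 4912 toward 26526 by 161; the body runs while x<26526, so iterations = ceil((bound-start)/step)
Step 2: Distance=21614
Step 3: ceil(21614/161)=135

135


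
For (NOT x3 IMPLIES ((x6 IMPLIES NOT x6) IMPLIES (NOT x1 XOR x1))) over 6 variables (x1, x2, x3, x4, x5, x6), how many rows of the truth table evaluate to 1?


Formula: (NOT x3 IMPLIES ((x6 IMPLIES NOT x6) IMPLIES (NOT x1 XOR x1))) over 6 vars (64 rows)
Evaluate each row (x1, x2, x3, x4, x5, x6 as bits, MSB first):
  row 0 [000000]: (NOT 0 IMPLIES ((0 IMPLIES NOT 0) IMPLIES (NOT 0 XOR 0))) -> 1
  row 1 [000001]: (NOT 0 IMPLIES ((1 IMPLIES NOT 1) IMPLIES (NOT 0 XOR 0))) -> 1
  row 2 [000010]: (NOT 0 IMPLIES ((0 IMPLIES NOT 0) IMPLIES (NOT 0 XOR 0))) -> 1
  row 3 [000011]: (NOT 0 IMPLIES ((1 IMPLIES NOT 1) IMPLIES (NOT 0 XOR 0))) -> 1
  row 4 [000100]: (NOT 0 IMPLIES ((0 IMPLIES NOT 0) IMPLIES (NOT 0 XOR 0))) -> 1
  (every remaining row is evaluated the same way; all 64 results are listed next)
Full result column, 8 rows per line (x1,x2,x3 fixed per line; x4,x5,x6 runs 000..111 left to right):
  rows 0-7 [x1,x2,x3=000]: 11111111  (ones: 8)
  rows 8-15 [x1,x2,x3=001]: 11111111  (ones: 8)
  rows 16-23 [x1,x2,x3=010]: 11111111  (ones: 8)
  rows 24-31 [x1,x2,x3=011]: 11111111  (ones: 8)
  rows 32-39 [x1,x2,x3=100]: 11111111  (ones: 8)
  rows 40-47 [x1,x2,x3=101]: 11111111  (ones: 8)
  rows 48-55 [x1,x2,x3=110]: 11111111  (ones: 8)
  rows 56-63 [x1,x2,x3=111]: 11111111  (ones: 8)
Count of 1-rows = 8+8+8+8+8+8+8+8 = 64

64


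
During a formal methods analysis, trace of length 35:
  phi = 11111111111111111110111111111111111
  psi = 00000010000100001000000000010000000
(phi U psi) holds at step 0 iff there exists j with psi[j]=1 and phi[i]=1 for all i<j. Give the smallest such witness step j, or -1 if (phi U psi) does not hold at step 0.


(phi U psi) at 0: need smallest j with psi[j]=1 and phi[i]=1 for all i in [0,j).
Scan from step 0:
  step 0: phi=1, psi=0 -> continue
  step 1: phi=1, psi=0 -> continue
  step 2: phi=1, psi=0 -> continue
  step 3: phi=1, psi=0 -> continue
  step 6: psi=1 and phi held for [0,6) -> witness found
Witness step = 6

6


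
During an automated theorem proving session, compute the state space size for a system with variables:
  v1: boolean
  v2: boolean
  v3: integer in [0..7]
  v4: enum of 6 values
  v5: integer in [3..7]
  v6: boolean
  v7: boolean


State space = product of domain sizes of all variables.
Domain sizes:
  v1 (boolean): 2
  v2 (boolean): 2
  v3 (integer in [0..7]): 8
  v4 (enum of 6 values): 6
  v5 (integer in [3..7]): 5
  v6 (boolean): 2
  v7 (boolean): 2
Product = 2 * 2 * 8 * 6 * 5 * 2 * 2 = 3840

3840


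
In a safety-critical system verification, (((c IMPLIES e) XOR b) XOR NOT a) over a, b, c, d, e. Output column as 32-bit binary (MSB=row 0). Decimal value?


Formula: (((c IMPLIES e) XOR b) XOR NOT a) over a, b, c, d, e (32 rows)
Evaluate each row (bits = a,b,c,d,e, MSB first):
  row 0 [00000]: (((0 IMPLIES 0) XOR 0) XOR NOT 0) -> 0
  row 1 [00001]: (((0 IMPLIES 1) XOR 0) XOR NOT 0) -> 0
  row 2 [00010]: (((0 IMPLIES 0) XOR 0) XOR NOT 0) -> 0
  row 3 [00011]: (((0 IMPLIES 1) XOR 0) XOR NOT 0) -> 0
  row 4 [00100]: (((1 IMPLIES 0) XOR 0) XOR NOT 0) -> 1
  row 5 [00101]: (((1 IMPLIES 1) XOR 0) XOR NOT 0) -> 0
  row 6 [00110]: (((1 IMPLIES 0) XOR 0) XOR NOT 0) -> 1
  row 7 [00111]: (((1 IMPLIES 1) XOR 0) XOR NOT 0) -> 0
  row 8 [01000]: (((0 IMPLIES 0) XOR 1) XOR NOT 0) -> 1
  row 9 [01001]: (((0 IMPLIES 1) XOR 1) XOR NOT 0) -> 1
  row 10 [01010]: (((0 IMPLIES 0) XOR 1) XOR NOT 0) -> 1
  row 11 [01011]: (((0 IMPLIES 1) XOR 1) XOR NOT 0) -> 1
  row 12 [01100]: (((1 IMPLIES 0) XOR 1) XOR NOT 0) -> 0
  row 13 [01101]: (((1 IMPLIES 1) XOR 1) XOR NOT 0) -> 1
  row 14 [01110]: (((1 IMPLIES 0) XOR 1) XOR NOT 0) -> 0
  row 15 [01111]: (((1 IMPLIES 1) XOR 1) XOR NOT 0) -> 1
  row 16 [10000]: (((0 IMPLIES 0) XOR 0) XOR NOT 1) -> 1
  row 17 [10001]: (((0 IMPLIES 1) XOR 0) XOR NOT 1) -> 1
  row 18 [10010]: (((0 IMPLIES 0) XOR 0) XOR NOT 1) -> 1
  row 19 [10011]: (((0 IMPLIES 1) XOR 0) XOR NOT 1) -> 1
  row 20 [10100]: (((1 IMPLIES 0) XOR 0) XOR NOT 1) -> 0
  row 21 [10101]: (((1 IMPLIES 1) XOR 0) XOR NOT 1) -> 1
  row 22 [10110]: (((1 IMPLIES 0) XOR 0) XOR NOT 1) -> 0
  row 23 [10111]: (((1 IMPLIES 1) XOR 0) XOR NOT 1) -> 1
  row 24 [11000]: (((0 IMPLIES 0) XOR 1) XOR NOT 1) -> 0
  row 25 [11001]: (((0 IMPLIES 1) XOR 1) XOR NOT 1) -> 0
  row 26 [11010]: (((0 IMPLIES 0) XOR 1) XOR NOT 1) -> 0
  row 27 [11011]: (((0 IMPLIES 1) XOR 1) XOR NOT 1) -> 0
  row 28 [11100]: (((1 IMPLIES 0) XOR 1) XOR NOT 1) -> 1
  row 29 [11101]: (((1 IMPLIES 1) XOR 1) XOR NOT 1) -> 0
  row 30 [11110]: (((1 IMPLIES 0) XOR 1) XOR NOT 1) -> 1
  row 31 [11111]: (((1 IMPLIES 1) XOR 1) XOR NOT 1) -> 0
Full result column, 4 rows per line (a,b,c fixed per line; d,e runs 00..11 left to right):
  rows 0-3 [a,b,c=000]: 0000  = hex 0
  rows 4-7 [a,b,c=001]: 1010  = hex A
  rows 8-11 [a,b,c=010]: 1111  = hex F
  rows 12-15 [a,b,c=011]: 0101  = hex 5
  rows 16-19 [a,b,c=100]: 1111  = hex F
  rows 20-23 [a,b,c=101]: 0101  = hex 5
  rows 24-27 [a,b,c=110]: 0000  = hex 0
  rows 28-31 [a,b,c=111]: 1010  = hex A
Output column (row 0 .. row 31) = 00001010111101011111010100001010
Output column grouped in 4s = 0000 1010 1111 0101 1111 0101 0000 1010 = 0x0AF5F50A
Convert to decimal digit by digit (value = value*16 + digit):
  0 -> 0
  0*16 + 10 (A) = 10
  10*16 + 15 (F) = 175
  175*16 + 5 = 2805
  2805*16 + 15 (F) = 44895
  44895*16 + 5 = 718325
  718325*16 + 0 = 11493200
  11493200*16 + 10 (A) = 183891210
Decimal = 183891210

183891210


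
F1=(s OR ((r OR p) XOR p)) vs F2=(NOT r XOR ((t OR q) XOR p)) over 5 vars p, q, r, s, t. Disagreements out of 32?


F1 = (s OR ((r OR p) XOR p))
F2 = (NOT r XOR ((t OR q) XOR p))
Evaluate both on each of 32 rows (bits = p,q,r,s,t):
  row 0 [00000]: F1=0 F2=1 (differ) -> 1
  row 1 [00001]: F1=0 F2=0 -> 0
  row 2 [00010]: F1=1 F2=1 -> 0
  row 3 [00011]: F1=1 F2=0 (differ) -> 1
  row 4 [00100]: F1=1 F2=0 (differ) -> 1
  row 5 [00101]: F1=1 F2=1 -> 0
  row 6 [00110]: F1=1 F2=0 (differ) -> 1
  row 7 [00111]: F1=1 F2=1 -> 0
  row 8 [01000]: F1=0 F2=0 -> 0
  row 9 [01001]: F1=0 F2=0 -> 0
  row 10 [01010]: F1=1 F2=0 (differ) -> 1
  row 11 [01011]: F1=1 F2=0 (differ) -> 1
  row 12 [01100]: F1=1 F2=1 -> 0
  row 13 [01101]: F1=1 F2=1 -> 0
  row 14 [01110]: F1=1 F2=1 -> 0
  row 15 [01111]: F1=1 F2=1 -> 0
  row 16 [10000]: F1=0 F2=0 -> 0
  row 17 [10001]: F1=0 F2=1 (differ) -> 1
  row 18 [10010]: F1=1 F2=0 (differ) -> 1
  row 19 [10011]: F1=1 F2=1 -> 0
  row 20 [10100]: F1=0 F2=1 (differ) -> 1
  row 21 [10101]: F1=0 F2=0 -> 0
  row 22 [10110]: F1=1 F2=1 -> 0
  row 23 [10111]: F1=1 F2=0 (differ) -> 1
  row 24 [11000]: F1=0 F2=1 (differ) -> 1
  row 25 [11001]: F1=0 F2=1 (differ) -> 1
  row 26 [11010]: F1=1 F2=1 -> 0
  row 27 [11011]: F1=1 F2=1 -> 0
  row 28 [11100]: F1=0 F2=0 -> 0
  row 29 [11101]: F1=0 F2=0 -> 0
  row 30 [11110]: F1=1 F2=0 (differ) -> 1
  row 31 [11111]: F1=1 F2=0 (differ) -> 1
Full result column, 8 rows per line (p,q fixed per line; r,s,t runs 000..111 left to right):
  rows 0-7 [p,q=00]: 10011010  (ones: 4)
  rows 8-15 [p,q=01]: 00110000  (ones: 2)
  rows 16-23 [p,q=10]: 01101001  (ones: 4)
  rows 24-31 [p,q=11]: 11000011  (ones: 4)
Disagreements = 4+2+4+4 = 14

14


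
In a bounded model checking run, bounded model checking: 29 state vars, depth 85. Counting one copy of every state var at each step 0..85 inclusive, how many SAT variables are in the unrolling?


BMC unrolls to depth k, creating one copy of each state var for steps 0..k.
Step count = 85 + 1 = 86 (steps 0 through 85)
Vars per step = 29
Total = 29 * 86 = 2494

2494


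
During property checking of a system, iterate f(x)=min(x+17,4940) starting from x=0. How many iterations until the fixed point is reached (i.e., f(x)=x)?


Step 1: x=0, cap=4940, increment=17
Step 2: x grows by 17 each step until capped at 4940; fixed point is x=4940
Step 3: iterations = ceil(4940/17) = 291

291


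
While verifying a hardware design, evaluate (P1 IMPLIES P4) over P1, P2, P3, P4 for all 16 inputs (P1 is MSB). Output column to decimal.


Formula: (P1 IMPLIES P4) over P1, P2, P3, P4 (16 rows)
Evaluate each row (bits = P1,P2,P3,P4, MSB first):
  row 0 [0000]: (0 IMPLIES 0) -> 1
  row 1 [0001]: (0 IMPLIES 1) -> 1
  row 2 [0010]: (0 IMPLIES 0) -> 1
  row 3 [0011]: (0 IMPLIES 1) -> 1
  row 4 [0100]: (0 IMPLIES 0) -> 1
  row 5 [0101]: (0 IMPLIES 1) -> 1
  row 6 [0110]: (0 IMPLIES 0) -> 1
  row 7 [0111]: (0 IMPLIES 1) -> 1
  row 8 [1000]: (1 IMPLIES 0) -> 0
  row 9 [1001]: (1 IMPLIES 1) -> 1
  row 10 [1010]: (1 IMPLIES 0) -> 0
  row 11 [1011]: (1 IMPLIES 1) -> 1
  row 12 [1100]: (1 IMPLIES 0) -> 0
  row 13 [1101]: (1 IMPLIES 1) -> 1
  row 14 [1110]: (1 IMPLIES 0) -> 0
  row 15 [1111]: (1 IMPLIES 1) -> 1
Full result column, 4 rows per line (P1,P2 fixed per line; P3,P4 runs 00..11 left to right):
  rows 0-3 [P1,P2=00]: 1111  = hex F
  rows 4-7 [P1,P2=01]: 1111  = hex F
  rows 8-11 [P1,P2=10]: 0101  = hex 5
  rows 12-15 [P1,P2=11]: 0101  = hex 5
Output column (row 0 .. row 15) = 1111111101010101
Output column grouped in 4s = 1111 1111 0101 0101 = 0xFF55
Convert to decimal digit by digit (value = value*16 + digit):
  F -> 15
  15*16 + 15 (F) = 255
  255*16 + 5 = 4085
  4085*16 + 5 = 65365
Decimal = 65365

65365


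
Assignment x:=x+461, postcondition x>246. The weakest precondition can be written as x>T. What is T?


Formula: wp(x:=E, P) = P[E/x] (substitute E for x in postcondition)
Step 1: Postcondition: x>246
Step 2: Substitute x+461 for x: x+461>246
Step 3: Solve for x: x > 246-461 = -215

-215


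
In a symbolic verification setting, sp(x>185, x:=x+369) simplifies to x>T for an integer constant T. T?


Formula: sp(P, x:=E) = exists old_x. (x = E[old_x/x]) AND P[old_x/x] (old_x is the value of x before the assignment; eliminate old_x by solving x = E[old_x/x] for old_x)
Step 1: Precondition P: x>185, i.e. old_x > 185
Step 2: Assignment gives x = old_x + 369, so old_x = x - 369
Step 3: Substitute into P: x - 369 > 185
Step 4: Simplify: x > 185+369 = 554

554


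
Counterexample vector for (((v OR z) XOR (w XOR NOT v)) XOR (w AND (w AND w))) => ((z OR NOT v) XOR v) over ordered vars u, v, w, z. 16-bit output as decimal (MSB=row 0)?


F1 = (((v OR z) XOR (w XOR NOT v)) XOR (w AND (w AND w)))
F2 = ((z OR NOT v) XOR v)
Counterexample to F1=>F2 is where F1=1 and F2=0.
Evaluate each row (bits = u,v,w,z, MSB first):
  row 0 [0000]: F1=1 F2=1 -> F1&~F2 -> 0
  row 1 [0001]: F1=0 F2=1 -> F1&~F2 -> 0
  row 2 [0010]: F1=1 F2=1 -> F1&~F2 -> 0
  row 3 [0011]: F1=0 F2=1 -> F1&~F2 -> 0
  row 4 [0100]: F1=1 F2=1 -> F1&~F2 -> 0
  row 5 [0101]: F1=1 F2=0 -> F1&~F2 -> 1
  row 6 [0110]: F1=1 F2=1 -> F1&~F2 -> 0
  row 7 [0111]: F1=1 F2=0 -> F1&~F2 -> 1
  row 8 [1000]: F1=1 F2=1 -> F1&~F2 -> 0
  row 9 [1001]: F1=0 F2=1 -> F1&~F2 -> 0
  row 10 [1010]: F1=1 F2=1 -> F1&~F2 -> 0
  row 11 [1011]: F1=0 F2=1 -> F1&~F2 -> 0
  row 12 [1100]: F1=1 F2=1 -> F1&~F2 -> 0
  row 13 [1101]: F1=1 F2=0 -> F1&~F2 -> 1
  row 14 [1110]: F1=1 F2=1 -> F1&~F2 -> 0
  row 15 [1111]: F1=1 F2=0 -> F1&~F2 -> 1
Full result column, 4 rows per line (u,v fixed per line; w,z runs 00..11 left to right):
  rows 0-3 [u,v=00]: 0000  = hex 0
  rows 4-7 [u,v=01]: 0101  = hex 5
  rows 8-11 [u,v=10]: 0000  = hex 0
  rows 12-15 [u,v=11]: 0101  = hex 5
Counterexample vector (row 0 .. row 15) = 0000010100000101
Output column grouped in 4s = 0000 0101 0000 0101 = 0x0505
Convert to decimal digit by digit (value = value*16 + digit):
  0 -> 0
  0*16 + 5 = 5
  5*16 + 0 = 80
  80*16 + 5 = 1285
Decimal = 1285

1285


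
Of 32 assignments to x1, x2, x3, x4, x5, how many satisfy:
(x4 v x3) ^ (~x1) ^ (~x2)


CNF with 3 clauses over 5 vars (32 assignments).
An assignment satisfies CNF iff every clause has >=1 true literal.
Check each row (bits = x1,x2,x3,x4,x5; clause T/F shown):
  row 0 [00000]: clauses=FTT -> 0
  row 1 [00001]: clauses=FTT -> 0
  row 2 [00010]: clauses=TTT -> 1
  row 3 [00011]: clauses=TTT -> 1
  row 4 [00100]: clauses=TTT -> 1
  row 5 [00101]: clauses=TTT -> 1
  row 6 [00110]: clauses=TTT -> 1
  row 7 [00111]: clauses=TTT -> 1
  row 8 [01000]: clauses=FTF -> 0
  row 9 [01001]: clauses=FTF -> 0
  row 10 [01010]: clauses=TTF -> 0
  row 11 [01011]: clauses=TTF -> 0
  row 12 [01100]: clauses=TTF -> 0
  row 13 [01101]: clauses=TTF -> 0
  row 14 [01110]: clauses=TTF -> 0
  row 15 [01111]: clauses=TTF -> 0
  row 16 [10000]: clauses=FFT -> 0
  row 17 [10001]: clauses=FFT -> 0
  row 18 [10010]: clauses=TFT -> 0
  row 19 [10011]: clauses=TFT -> 0
  row 20 [10100]: clauses=TFT -> 0
  row 21 [10101]: clauses=TFT -> 0
  row 22 [10110]: clauses=TFT -> 0
  row 23 [10111]: clauses=TFT -> 0
  row 24 [11000]: clauses=FFF -> 0
  row 25 [11001]: clauses=FFF -> 0
  row 26 [11010]: clauses=TFF -> 0
  row 27 [11011]: clauses=TFF -> 0
  row 28 [11100]: clauses=TFF -> 0
  row 29 [11101]: clauses=TFF -> 0
  row 30 [11110]: clauses=TFF -> 0
  row 31 [11111]: clauses=TFF -> 0
Full result column, 8 rows per line (x1,x2 fixed per line; x3,x4,x5 runs 000..111 left to right):
  rows 0-7 [x1,x2=00]: 00111111  (ones: 6)
  rows 8-15 [x1,x2=01]: 00000000  (ones: 0)
  rows 16-23 [x1,x2=10]: 00000000  (ones: 0)
  rows 24-31 [x1,x2=11]: 00000000  (ones: 0)
Satisfying assignments = 6+0+0+0 = 6

6


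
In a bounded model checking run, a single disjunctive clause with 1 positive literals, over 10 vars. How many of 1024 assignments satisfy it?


Step 1: Total=2^10=1024
Step 2: Unsat when all 1 false: 2^9=512
Step 3: Sat=1024-512=512

512


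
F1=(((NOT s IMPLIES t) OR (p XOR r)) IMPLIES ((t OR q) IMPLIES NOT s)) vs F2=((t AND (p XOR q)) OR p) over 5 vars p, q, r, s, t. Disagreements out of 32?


F1 = (((NOT s IMPLIES t) OR (p XOR r)) IMPLIES ((t OR q) IMPLIES NOT s))
F2 = ((t AND (p XOR q)) OR p)
Evaluate both on each of 32 rows (bits = p,q,r,s,t):
  row 0 [00000]: F1=1 F2=0 (differ) -> 1
  row 1 [00001]: F1=1 F2=0 (differ) -> 1
  row 2 [00010]: F1=1 F2=0 (differ) -> 1
  row 3 [00011]: F1=0 F2=0 -> 0
  row 4 [00100]: F1=1 F2=0 (differ) -> 1
  row 5 [00101]: F1=1 F2=0 (differ) -> 1
  row 6 [00110]: F1=1 F2=0 (differ) -> 1
  row 7 [00111]: F1=0 F2=0 -> 0
  row 8 [01000]: F1=1 F2=0 (differ) -> 1
  row 9 [01001]: F1=1 F2=1 -> 0
  row 10 [01010]: F1=0 F2=0 -> 0
  row 11 [01011]: F1=0 F2=1 (differ) -> 1
  row 12 [01100]: F1=1 F2=0 (differ) -> 1
  row 13 [01101]: F1=1 F2=1 -> 0
  row 14 [01110]: F1=0 F2=0 -> 0
  row 15 [01111]: F1=0 F2=1 (differ) -> 1
  row 16 [10000]: F1=1 F2=1 -> 0
  row 17 [10001]: F1=1 F2=1 -> 0
  row 18 [10010]: F1=1 F2=1 -> 0
  row 19 [10011]: F1=0 F2=1 (differ) -> 1
  row 20 [10100]: F1=1 F2=1 -> 0
  row 21 [10101]: F1=1 F2=1 -> 0
  row 22 [10110]: F1=1 F2=1 -> 0
  row 23 [10111]: F1=0 F2=1 (differ) -> 1
  row 24 [11000]: F1=1 F2=1 -> 0
  row 25 [11001]: F1=1 F2=1 -> 0
  row 26 [11010]: F1=0 F2=1 (differ) -> 1
  row 27 [11011]: F1=0 F2=1 (differ) -> 1
  row 28 [11100]: F1=1 F2=1 -> 0
  row 29 [11101]: F1=1 F2=1 -> 0
  row 30 [11110]: F1=0 F2=1 (differ) -> 1
  row 31 [11111]: F1=0 F2=1 (differ) -> 1
Full result column, 8 rows per line (p,q fixed per line; r,s,t runs 000..111 left to right):
  rows 0-7 [p,q=00]: 11101110  (ones: 6)
  rows 8-15 [p,q=01]: 10011001  (ones: 4)
  rows 16-23 [p,q=10]: 00010001  (ones: 2)
  rows 24-31 [p,q=11]: 00110011  (ones: 4)
Disagreements = 6+4+2+4 = 16

16
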